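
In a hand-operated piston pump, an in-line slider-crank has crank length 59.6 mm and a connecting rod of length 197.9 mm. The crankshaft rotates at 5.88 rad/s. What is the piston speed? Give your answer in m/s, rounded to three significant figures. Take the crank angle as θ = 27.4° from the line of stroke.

ω = 5.88 rad/s
For an in-line slider-crank, x = r cosθ + √(L² − r² sin²θ), so v = −rω sinθ·[1 + r cosθ/√(L² − r² sin²θ)].
With r = 0.0596 m, L = 0.1979 m, θ = 27.4°: √(L² − r² sin²θ) = 0.19599 m.
v = −0.0596·5.88·0.46020·[1 + 0.0596·0.88782/0.19599] = -0.20482 m/s.
|v| = 0.20482 m/s.

0.205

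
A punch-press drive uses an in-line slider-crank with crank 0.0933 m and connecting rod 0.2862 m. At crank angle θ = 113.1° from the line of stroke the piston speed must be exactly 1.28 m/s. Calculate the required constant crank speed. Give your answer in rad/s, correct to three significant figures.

17.2

For an in-line slider-crank, |v_piston| = rω|sinθ|·[1 + r cosθ/√(L² − r² sin²θ)].
With r = 0.0933 m, L = 0.2862 m, θ = 113.1°: the bracketed kinematic factor |dx/dθ| = 0.074314 m.
ω = v/|dx/dθ| = 1.28/0.074314 = 17.224 rad/s.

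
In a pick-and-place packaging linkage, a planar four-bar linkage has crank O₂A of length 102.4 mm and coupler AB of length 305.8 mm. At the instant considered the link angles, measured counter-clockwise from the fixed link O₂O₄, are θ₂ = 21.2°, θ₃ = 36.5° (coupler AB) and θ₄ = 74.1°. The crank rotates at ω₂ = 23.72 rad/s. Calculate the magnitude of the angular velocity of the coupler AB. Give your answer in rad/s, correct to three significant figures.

ω₂ = 23.72 rad/s
Differentiating the loop-closure r₂e^{iθ₂}+r₃e^{iθ₃}=r₁+r₄e^{iθ₄} gives r₂ω₂e^{iθ₂}+r₃ω₃e^{iθ₃}=r₄ω₄e^{iθ₄}.
Eliminating the other unknown: ω₃ = r₂ω₂ sin(θ₄−θ₂) / [r₃ sin(θ₃−θ₄)].
Numerator sine = +0.79758; denominator sine = -0.61015.
Result = 0.1024·23.72·(+0.79758) / (0.3058·(-0.61015)) = -10.383 rad/s; magnitude 10.383 rad/s.

10.4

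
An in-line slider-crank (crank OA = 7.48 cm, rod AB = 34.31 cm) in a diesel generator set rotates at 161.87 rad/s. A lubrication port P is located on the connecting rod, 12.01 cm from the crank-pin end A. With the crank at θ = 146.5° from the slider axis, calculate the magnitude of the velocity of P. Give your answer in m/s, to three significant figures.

ω = 161.9 rad/s.  Crank-pin speed |V_A| = rω = 12.108 m/s, perpendicular to OA.
Rod angle: sinφ = −(r/L) sinθ ⇒ φ = -6.911°; ω_rod = −rω cosθ/√(L²−r²sin²θ) = +29.643 rad/s.
V_P = V_A + ω_rod × AP, with AP = 0.1201 m along the rod.
Components: V_Px = −rω sinθ − a·ω_rod·sinφ = -6.2544 m/s;  V_Py = rω cosθ + a·ω_rod·cosφ = -6.5623 m/s.
|V_P| = √(V_Px² + V_Py²) = 9.0654 m/s.

9.07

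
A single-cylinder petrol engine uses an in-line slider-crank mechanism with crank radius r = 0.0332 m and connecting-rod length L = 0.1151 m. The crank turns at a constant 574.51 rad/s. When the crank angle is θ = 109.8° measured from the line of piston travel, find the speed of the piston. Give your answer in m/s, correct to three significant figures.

ω = 574.5 rad/s
For an in-line slider-crank, x = r cosθ + √(L² − r² sin²θ), so v = −rω sinθ·[1 + r cosθ/√(L² − r² sin²θ)].
With r = 0.0332 m, L = 0.1151 m, θ = 109.8°: √(L² − r² sin²θ) = 0.11078 m.
v = −0.0332·574.5·0.94088·[1 + 0.0332·-0.33874/0.11078] = -16.124 m/s.
|v| = 16.124 m/s.

16.1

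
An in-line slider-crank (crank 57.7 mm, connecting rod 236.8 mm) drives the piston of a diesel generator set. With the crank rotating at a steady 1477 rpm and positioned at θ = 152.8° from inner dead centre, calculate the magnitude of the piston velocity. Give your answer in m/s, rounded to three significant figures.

3.19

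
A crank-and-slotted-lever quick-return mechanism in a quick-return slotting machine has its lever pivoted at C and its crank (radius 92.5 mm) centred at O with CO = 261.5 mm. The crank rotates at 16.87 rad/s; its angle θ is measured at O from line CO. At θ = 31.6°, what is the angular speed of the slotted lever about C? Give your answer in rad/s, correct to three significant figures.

4.16

ω = 16.87 rad/s
Crank pin A relative to C: A = (d + r cosθ, r sinθ); lever angle φ = atan2(r sinθ, d + r cosθ).
Differentiating tanφ: φ̇ = rω(d cosθ + r)/(d² + r² + 2dr cosθ).
d² + r² + 2dr cosθ = |CA|² = 0.118143 m²;  d cosθ + r = +0.31523 m.
|ω_lever| = |0.0925·16.87·+0.31523| / 0.118143 = 4.1636 rad/s.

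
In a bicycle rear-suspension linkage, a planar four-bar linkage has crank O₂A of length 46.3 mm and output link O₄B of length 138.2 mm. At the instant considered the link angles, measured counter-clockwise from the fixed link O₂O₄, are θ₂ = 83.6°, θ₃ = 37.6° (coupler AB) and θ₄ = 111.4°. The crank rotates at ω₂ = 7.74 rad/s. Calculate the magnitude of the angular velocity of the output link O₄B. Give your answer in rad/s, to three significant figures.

1.94

ω₂ = 7.74 rad/s
Differentiating the loop-closure r₂e^{iθ₂}+r₃e^{iθ₃}=r₁+r₄e^{iθ₄} gives r₂ω₂e^{iθ₂}+r₃ω₃e^{iθ₃}=r₄ω₄e^{iθ₄}.
Eliminating the other unknown: ω₄ = r₂ω₂ sin(θ₂−θ₃) / [r₄ sin(θ₄−θ₃)].
Numerator sine = +0.71934; denominator sine = +0.96029.
Result = 0.0463·7.74·(+0.71934) / (0.1382·(+0.96029)) = +1.9424 rad/s; magnitude 1.9424 rad/s.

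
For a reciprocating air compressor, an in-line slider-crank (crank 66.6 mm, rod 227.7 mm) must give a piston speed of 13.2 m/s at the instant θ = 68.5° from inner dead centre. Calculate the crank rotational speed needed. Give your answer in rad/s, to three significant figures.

For an in-line slider-crank, |v_piston| = rω|sinθ|·[1 + r cosθ/√(L² − r² sin²θ)].
With r = 0.0666 m, L = 0.2277 m, θ = 68.5°: the bracketed kinematic factor |dx/dθ| = 0.068869 m.
ω = v/|dx/dθ| = 13.2/0.068869 = 191.67 rad/s.

192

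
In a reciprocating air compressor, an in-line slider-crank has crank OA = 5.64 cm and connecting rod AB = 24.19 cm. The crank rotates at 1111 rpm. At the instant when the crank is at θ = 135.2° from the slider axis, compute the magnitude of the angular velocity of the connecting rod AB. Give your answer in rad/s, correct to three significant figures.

ω = 116.3 rad/s (converted from 1111 rpm).
The rod makes angle φ with the slider axis where L sinφ = r sinθ; differentiating, L cosφ·φ̇ = r ω cosθ.
L cosφ = √(L² − r² sin²θ) = 0.23861 m.
|ω_rod| = r ω |cosθ| / √(L² − r² sin²θ) = 0.0564·116.3·0.70957/0.23861 = 19.513 rad/s.

19.5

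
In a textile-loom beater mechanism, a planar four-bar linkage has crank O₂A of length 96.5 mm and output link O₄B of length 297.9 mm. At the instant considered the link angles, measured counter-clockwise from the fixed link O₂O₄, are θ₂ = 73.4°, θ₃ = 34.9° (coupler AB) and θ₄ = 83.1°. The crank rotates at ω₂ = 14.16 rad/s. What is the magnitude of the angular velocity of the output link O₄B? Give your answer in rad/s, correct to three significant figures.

ω₂ = 14.16 rad/s
Differentiating the loop-closure r₂e^{iθ₂}+r₃e^{iθ₃}=r₁+r₄e^{iθ₄} gives r₂ω₂e^{iθ₂}+r₃ω₃e^{iθ₃}=r₄ω₄e^{iθ₄}.
Eliminating the other unknown: ω₄ = r₂ω₂ sin(θ₂−θ₃) / [r₄ sin(θ₄−θ₃)].
Numerator sine = +0.62251; denominator sine = +0.74548.
Result = 0.0965·14.16·(+0.62251) / (0.2979·(+0.74548)) = +3.8303 rad/s; magnitude 3.8303 rad/s.

3.83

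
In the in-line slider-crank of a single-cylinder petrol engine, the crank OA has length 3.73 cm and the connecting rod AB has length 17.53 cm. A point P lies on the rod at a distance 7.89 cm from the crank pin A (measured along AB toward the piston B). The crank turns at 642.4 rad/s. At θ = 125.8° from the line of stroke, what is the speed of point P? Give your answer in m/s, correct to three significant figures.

19.9

ω = 642.4 rad/s.  Crank-pin speed |V_A| = rω = 23.962 m/s, perpendicular to OA.
Rod angle: sinφ = −(r/L) sinθ ⇒ φ = -9.938°; ω_rod = −rω cosθ/√(L²−r²sin²θ) = +81.175 rad/s.
V_P = V_A + ω_rod × AP, with AP = 0.0789 m along the rod.
Components: V_Px = −rω sinθ − a·ω_rod·sinφ = -18.329 m/s;  V_Py = rω cosθ + a·ω_rod·cosφ = -7.7079 m/s.
|V_P| = √(V_Px² + V_Py²) = 19.884 m/s.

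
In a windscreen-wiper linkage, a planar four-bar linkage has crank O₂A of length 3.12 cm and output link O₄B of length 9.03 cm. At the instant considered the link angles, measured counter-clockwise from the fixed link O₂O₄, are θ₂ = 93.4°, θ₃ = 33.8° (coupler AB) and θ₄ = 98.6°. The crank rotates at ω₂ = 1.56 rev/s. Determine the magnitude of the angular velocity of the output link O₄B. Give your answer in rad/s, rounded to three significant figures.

3.23

ω₂ = 9.802 rad/s (from 1.56 rev/s).
Differentiating the loop-closure r₂e^{iθ₂}+r₃e^{iθ₃}=r₁+r₄e^{iθ₄} gives r₂ω₂e^{iθ₂}+r₃ω₃e^{iθ₃}=r₄ω₄e^{iθ₄}.
Eliminating the other unknown: ω₄ = r₂ω₂ sin(θ₂−θ₃) / [r₄ sin(θ₄−θ₃)].
Numerator sine = +0.86251; denominator sine = +0.90483.
Result = 0.0312·9.802·(+0.86251) / (0.0903·(+0.90483)) = +3.2283 rad/s; magnitude 3.2283 rad/s.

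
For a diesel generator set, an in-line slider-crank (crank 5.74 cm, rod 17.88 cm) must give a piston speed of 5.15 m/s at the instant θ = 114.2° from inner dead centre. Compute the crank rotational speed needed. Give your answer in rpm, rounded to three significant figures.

For an in-line slider-crank, |v_piston| = rω|sinθ|·[1 + r cosθ/√(L² − r² sin²θ)].
With r = 0.0574 m, L = 0.1788 m, θ = 114.2°: the bracketed kinematic factor |dx/dθ| = 0.04515 m.
ω = v/|dx/dθ| = 5.15/0.04515 = 114.06 rad/s.
N = 60ω/(2π) = 1089.2 rpm.

1090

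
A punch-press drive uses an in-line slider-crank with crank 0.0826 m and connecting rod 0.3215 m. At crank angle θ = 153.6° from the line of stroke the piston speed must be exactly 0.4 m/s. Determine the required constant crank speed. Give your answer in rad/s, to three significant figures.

For an in-line slider-crank, |v_piston| = rω|sinθ|·[1 + r cosθ/√(L² − r² sin²θ)].
With r = 0.0826 m, L = 0.3215 m, θ = 153.6°: the bracketed kinematic factor |dx/dθ| = 0.028219 m.
ω = v/|dx/dθ| = 0.4/0.028219 = 14.175 rad/s.

14.2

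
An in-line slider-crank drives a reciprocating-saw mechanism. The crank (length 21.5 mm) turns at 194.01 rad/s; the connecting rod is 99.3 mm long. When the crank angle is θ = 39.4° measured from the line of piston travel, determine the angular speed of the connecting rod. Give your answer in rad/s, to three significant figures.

ω = 194 rad/s
The rod makes angle φ with the slider axis where L sinφ = r sinθ; differentiating, L cosφ·φ̇ = r ω cosθ.
L cosφ = √(L² − r² sin²θ) = 0.098358 m.
|ω_rod| = r ω |cosθ| / √(L² − r² sin²θ) = 0.0215·194·0.77273/0.098358 = 32.771 rad/s.

32.8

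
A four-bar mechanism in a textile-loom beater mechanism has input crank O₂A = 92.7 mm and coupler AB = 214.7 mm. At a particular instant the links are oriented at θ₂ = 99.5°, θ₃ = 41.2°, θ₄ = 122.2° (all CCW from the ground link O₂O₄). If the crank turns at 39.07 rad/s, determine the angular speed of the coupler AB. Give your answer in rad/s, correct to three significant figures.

6.59

ω₂ = 39.07 rad/s
Differentiating the loop-closure r₂e^{iθ₂}+r₃e^{iθ₃}=r₁+r₄e^{iθ₄} gives r₂ω₂e^{iθ₂}+r₃ω₃e^{iθ₃}=r₄ω₄e^{iθ₄}.
Eliminating the other unknown: ω₃ = r₂ω₂ sin(θ₄−θ₂) / [r₃ sin(θ₃−θ₄)].
Numerator sine = +0.38591; denominator sine = -0.98769.
Result = 0.0927·39.07·(+0.38591) / (0.2147·(-0.98769)) = -6.591 rad/s; magnitude 6.591 rad/s.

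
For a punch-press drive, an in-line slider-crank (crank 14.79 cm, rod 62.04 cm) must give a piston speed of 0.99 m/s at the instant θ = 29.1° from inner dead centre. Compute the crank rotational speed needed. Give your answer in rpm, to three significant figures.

For an in-line slider-crank, |v_piston| = rω|sinθ|·[1 + r cosθ/√(L² − r² sin²θ)].
With r = 0.1479 m, L = 0.6204 m, θ = 29.1°: the bracketed kinematic factor |dx/dθ| = 0.087014 m.
ω = v/|dx/dθ| = 0.99/0.087014 = 11.378 rad/s.
N = 60ω/(2π) = 108.65 rpm.

109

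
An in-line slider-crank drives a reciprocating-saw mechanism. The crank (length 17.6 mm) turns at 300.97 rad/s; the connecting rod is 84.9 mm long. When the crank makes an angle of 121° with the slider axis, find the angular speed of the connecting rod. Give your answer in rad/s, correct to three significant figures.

ω = 301 rad/s
The rod makes angle φ with the slider axis where L sinφ = r sinθ; differentiating, L cosφ·φ̇ = r ω cosθ.
L cosφ = √(L² − r² sin²θ) = 0.083549 m.
|ω_rod| = r ω |cosθ| / √(L² − r² sin²θ) = 0.0176·301·0.51504/0.083549 = 32.654 rad/s.

32.7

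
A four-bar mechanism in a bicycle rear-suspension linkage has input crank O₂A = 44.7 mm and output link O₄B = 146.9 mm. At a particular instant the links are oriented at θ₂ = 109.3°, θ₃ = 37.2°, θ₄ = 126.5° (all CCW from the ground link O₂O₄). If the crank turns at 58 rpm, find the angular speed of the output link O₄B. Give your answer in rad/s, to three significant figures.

1.76

ω₂ = 6.074 rad/s (from 58 rpm).
Differentiating the loop-closure r₂e^{iθ₂}+r₃e^{iθ₃}=r₁+r₄e^{iθ₄} gives r₂ω₂e^{iθ₂}+r₃ω₃e^{iθ₃}=r₄ω₄e^{iθ₄}.
Eliminating the other unknown: ω₄ = r₂ω₂ sin(θ₂−θ₃) / [r₄ sin(θ₄−θ₃)].
Numerator sine = +0.95159; denominator sine = +0.99993.
Result = 0.0447·6.074·(+0.95159) / (0.1469·(+0.99993)) = +1.7588 rad/s; magnitude 1.7588 rad/s.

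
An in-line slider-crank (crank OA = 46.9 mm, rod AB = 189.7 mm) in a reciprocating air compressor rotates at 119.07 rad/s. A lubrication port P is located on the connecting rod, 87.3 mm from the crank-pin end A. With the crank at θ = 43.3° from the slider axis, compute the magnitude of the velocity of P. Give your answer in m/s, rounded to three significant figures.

4.70

ω = 119.1 rad/s.  Crank-pin speed |V_A| = rω = 5.5844 m/s, perpendicular to OA.
Rod angle: sinφ = −(r/L) sinθ ⇒ φ = -9.762°; ω_rod = −rω cosθ/√(L²−r²sin²θ) = -21.739 rad/s.
V_P = V_A + ω_rod × AP, with AP = 0.0873 m along the rod.
Components: V_Px = −rω sinθ − a·ω_rod·sinφ = -4.1517 m/s;  V_Py = rω cosθ + a·ω_rod·cosφ = +2.1938 m/s.
|V_P| = √(V_Px² + V_Py²) = 4.6957 m/s.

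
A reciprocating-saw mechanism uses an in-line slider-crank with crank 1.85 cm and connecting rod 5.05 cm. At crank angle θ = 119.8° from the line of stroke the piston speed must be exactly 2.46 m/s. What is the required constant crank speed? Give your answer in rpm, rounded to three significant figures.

1810

For an in-line slider-crank, |v_piston| = rω|sinθ|·[1 + r cosθ/√(L² − r² sin²θ)].
With r = 0.0185 m, L = 0.0505 m, θ = 119.8°: the bracketed kinematic factor |dx/dθ| = 0.012971 m.
ω = v/|dx/dθ| = 2.46/0.012971 = 189.65 rad/s.
N = 60ω/(2π) = 1811.1 rpm.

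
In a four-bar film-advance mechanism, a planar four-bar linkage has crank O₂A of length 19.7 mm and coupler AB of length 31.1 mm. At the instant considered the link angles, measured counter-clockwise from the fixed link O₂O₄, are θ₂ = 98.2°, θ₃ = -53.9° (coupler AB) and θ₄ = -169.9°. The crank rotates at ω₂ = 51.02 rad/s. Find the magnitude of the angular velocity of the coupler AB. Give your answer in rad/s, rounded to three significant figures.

35.9

ω₂ = 51.02 rad/s
Differentiating the loop-closure r₂e^{iθ₂}+r₃e^{iθ₃}=r₁+r₄e^{iθ₄} gives r₂ω₂e^{iθ₂}+r₃ω₃e^{iθ₃}=r₄ω₄e^{iθ₄}.
Eliminating the other unknown: ω₃ = r₂ω₂ sin(θ₄−θ₂) / [r₃ sin(θ₃−θ₄)].
Numerator sine = +0.99945; denominator sine = +0.89879.
Result = 0.0197·51.02·(+0.99945) / (0.0311·(+0.89879)) = +35.937 rad/s; magnitude 35.937 rad/s.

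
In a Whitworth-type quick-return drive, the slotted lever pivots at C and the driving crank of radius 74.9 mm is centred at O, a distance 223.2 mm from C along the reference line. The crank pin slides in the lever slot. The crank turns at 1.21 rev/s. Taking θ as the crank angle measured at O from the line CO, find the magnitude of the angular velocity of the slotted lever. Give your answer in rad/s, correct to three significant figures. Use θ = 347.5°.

1.89

ω = 7.603 rad/s (from 1.21 rev/s).
Crank pin A relative to C: A = (d + r cosθ, r sinθ); lever angle φ = atan2(r sinθ, d + r cosθ).
Differentiating tanφ: φ̇ = rω(d cosθ + r)/(d² + r² + 2dr cosθ).
d² + r² + 2dr cosθ = |CA|² = 0.0880711 m²;  d cosθ + r = +0.29281 m.
|ω_lever| = |0.0749·7.603·+0.29281| / 0.0880711 = 1.8932 rad/s.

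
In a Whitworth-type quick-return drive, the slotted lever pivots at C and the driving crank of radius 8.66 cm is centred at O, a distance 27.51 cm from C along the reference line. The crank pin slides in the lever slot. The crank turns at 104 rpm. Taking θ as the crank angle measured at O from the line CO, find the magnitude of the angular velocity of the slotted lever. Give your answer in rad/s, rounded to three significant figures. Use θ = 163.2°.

4.44

ω = 10.89 rad/s (from 104 rpm).
Crank pin A relative to C: A = (d + r cosθ, r sinθ); lever angle φ = atan2(r sinθ, d + r cosθ).
Differentiating tanφ: φ̇ = rω(d cosθ + r)/(d² + r² + 2dr cosθ).
d² + r² + 2dr cosθ = |CA|² = 0.0375659 m²;  d cosθ + r = -0.17676 m.
|ω_lever| = |0.0866·10.89·-0.17676| / 0.0375659 = 4.4378 rad/s.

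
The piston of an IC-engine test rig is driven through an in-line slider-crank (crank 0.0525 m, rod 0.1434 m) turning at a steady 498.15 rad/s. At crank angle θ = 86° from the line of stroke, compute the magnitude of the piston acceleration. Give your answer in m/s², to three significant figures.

ω = 498.1 rad/s
x(θ) = r cosθ + √(L² − r² sin²θ); with ω constant, a = ω²·d²x/dθ².
d²x/dθ² = −r cosθ − r²(cos2θ)/√u − r⁴ sin²2θ/(4u^{3/2}),  u = L² − r² sin²θ = 0.0178207 m².
Substituting r = 0.0525 m, L = 0.1434 m, θ = 86°: d²x/dθ² = +0.016768 m.
a = ω²·d²x/dθ² = (498.1)²·(+0.016768) = +4161.1 m/s²;  |a| = 4161.1 m/s².

4160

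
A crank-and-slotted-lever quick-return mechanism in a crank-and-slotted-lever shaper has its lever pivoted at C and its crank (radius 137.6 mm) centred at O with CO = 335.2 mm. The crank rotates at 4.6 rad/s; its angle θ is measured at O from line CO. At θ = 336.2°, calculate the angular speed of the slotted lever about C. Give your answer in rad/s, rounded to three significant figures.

1.30

ω = 4.6 rad/s
Crank pin A relative to C: A = (d + r cosθ, r sinθ); lever angle φ = atan2(r sinθ, d + r cosθ).
Differentiating tanφ: φ̇ = rω(d cosθ + r)/(d² + r² + 2dr cosθ).
d² + r² + 2dr cosθ = |CA|² = 0.215695 m²;  d cosθ + r = +0.44429 m.
|ω_lever| = |0.1376·4.6·+0.44429| / 0.215695 = 1.3038 rad/s.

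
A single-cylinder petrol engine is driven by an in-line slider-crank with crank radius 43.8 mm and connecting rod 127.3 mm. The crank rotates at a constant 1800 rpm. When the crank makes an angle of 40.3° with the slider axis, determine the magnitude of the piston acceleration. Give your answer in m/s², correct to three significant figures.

1290

ω = 2π·1800/60 = 188.5 rad/s
x(θ) = r cosθ + √(L² − r² sin²θ); with ω constant, a = ω²·d²x/dθ².
d²x/dθ² = −r cosθ − r²(cos2θ)/√u − r⁴ sin²2θ/(4u^{3/2}),  u = L² − r² sin²θ = 0.0154027 m².
Substituting r = 0.0438 m, L = 0.1273 m, θ = 40.3°: d²x/dθ² = -0.036398 m.
a = ω²·d²x/dθ² = (188.5)²·(-0.036398) = -1293.2 m/s²;  |a| = 1293.2 m/s².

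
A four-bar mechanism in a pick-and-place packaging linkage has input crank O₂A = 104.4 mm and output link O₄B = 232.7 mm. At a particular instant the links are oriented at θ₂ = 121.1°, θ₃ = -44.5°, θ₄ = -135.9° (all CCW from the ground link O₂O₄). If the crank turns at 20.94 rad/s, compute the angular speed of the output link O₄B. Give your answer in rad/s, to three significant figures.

2.34

ω₂ = 20.94 rad/s
Differentiating the loop-closure r₂e^{iθ₂}+r₃e^{iθ₃}=r₁+r₄e^{iθ₄} gives r₂ω₂e^{iθ₂}+r₃ω₃e^{iθ₃}=r₄ω₄e^{iθ₄}.
Eliminating the other unknown: ω₄ = r₂ω₂ sin(θ₂−θ₃) / [r₄ sin(θ₄−θ₃)].
Numerator sine = +0.24869; denominator sine = -0.99970.
Result = 0.1044·20.94·(+0.24869) / (0.2327·(-0.99970)) = -2.3371 rad/s; magnitude 2.3371 rad/s.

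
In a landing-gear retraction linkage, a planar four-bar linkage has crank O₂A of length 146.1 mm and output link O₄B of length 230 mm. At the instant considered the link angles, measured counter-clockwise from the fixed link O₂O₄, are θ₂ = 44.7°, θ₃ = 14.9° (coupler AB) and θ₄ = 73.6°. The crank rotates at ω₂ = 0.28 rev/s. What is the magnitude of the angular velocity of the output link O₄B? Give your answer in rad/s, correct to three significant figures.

0.650

ω₂ = 1.759 rad/s (from 0.28 rev/s).
Differentiating the loop-closure r₂e^{iθ₂}+r₃e^{iθ₃}=r₁+r₄e^{iθ₄} gives r₂ω₂e^{iθ₂}+r₃ω₃e^{iθ₃}=r₄ω₄e^{iθ₄}.
Eliminating the other unknown: ω₄ = r₂ω₂ sin(θ₂−θ₃) / [r₄ sin(θ₄−θ₃)].
Numerator sine = +0.49697; denominator sine = +0.85446.
Result = 0.1461·1.759·(+0.49697) / (0.23·(+0.85446)) = +0.64998 rad/s; magnitude 0.64998 rad/s.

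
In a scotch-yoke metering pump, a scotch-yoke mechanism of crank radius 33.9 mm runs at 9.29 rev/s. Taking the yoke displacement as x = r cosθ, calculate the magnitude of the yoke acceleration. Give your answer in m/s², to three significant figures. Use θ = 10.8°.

113

ω = 58.37 rad/s (from 9.29 rev/s).
x = r cosθ ⇒ ẍ = −rω² cosθ (ω constant).
|a| = rω²|cosθ| = 0.0339·(58.37)²·|cos 10.8°| = 113.46 m/s².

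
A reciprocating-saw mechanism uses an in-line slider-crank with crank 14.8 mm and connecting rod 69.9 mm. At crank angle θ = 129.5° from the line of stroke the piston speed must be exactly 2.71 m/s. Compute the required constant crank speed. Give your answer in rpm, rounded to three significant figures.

2620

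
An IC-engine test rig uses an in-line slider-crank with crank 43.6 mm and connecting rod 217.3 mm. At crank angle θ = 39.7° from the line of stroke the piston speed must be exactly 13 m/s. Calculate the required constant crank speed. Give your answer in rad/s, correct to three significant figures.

For an in-line slider-crank, |v_piston| = rω|sinθ|·[1 + r cosθ/√(L² − r² sin²θ)].
With r = 0.0436 m, L = 0.2173 m, θ = 39.7°: the bracketed kinematic factor |dx/dθ| = 0.032185 m.
ω = v/|dx/dθ| = 13/0.032185 = 403.91 rad/s.

404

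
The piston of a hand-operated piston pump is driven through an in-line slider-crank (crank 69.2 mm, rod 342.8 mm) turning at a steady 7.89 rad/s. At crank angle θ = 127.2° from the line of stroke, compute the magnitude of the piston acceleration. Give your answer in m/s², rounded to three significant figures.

2.83

ω = 7.89 rad/s
x(θ) = r cosθ + √(L² − r² sin²θ); with ω constant, a = ω²·d²x/dθ².
d²x/dθ² = −r cosθ − r²(cos2θ)/√u − r⁴ sin²2θ/(4u^{3/2}),  u = L² − r² sin²θ = 0.114474 m².
Substituting r = 0.0692 m, L = 0.3428 m, θ = 127.2°: d²x/dθ² = +0.045507 m.
a = ω²·d²x/dθ² = (7.89)²·(+0.045507) = +2.8329 m/s²;  |a| = 2.8329 m/s².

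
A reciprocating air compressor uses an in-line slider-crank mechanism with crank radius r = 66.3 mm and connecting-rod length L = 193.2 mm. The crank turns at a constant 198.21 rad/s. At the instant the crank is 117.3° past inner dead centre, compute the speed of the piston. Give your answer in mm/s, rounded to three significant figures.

ω = 198.2 rad/s
For an in-line slider-crank, x = r cosθ + √(L² − r² sin²θ), so v = −rω sinθ·[1 + r cosθ/√(L² − r² sin²θ)].
With r = 0.0663 m, L = 0.1932 m, θ = 117.3°: √(L² − r² sin²θ) = 0.184 m.
v = −0.0663·198.2·0.88862·[1 + 0.0663·-0.45865/0.184] = -9.7477 m/s.
|v| = 9.7477 m/s = 9747.7 mm/s.

9750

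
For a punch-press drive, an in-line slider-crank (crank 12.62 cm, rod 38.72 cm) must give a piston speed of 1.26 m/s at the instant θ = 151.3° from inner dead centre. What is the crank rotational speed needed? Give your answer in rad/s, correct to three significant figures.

29.3

For an in-line slider-crank, |v_piston| = rω|sinθ|·[1 + r cosθ/√(L² − r² sin²θ)].
With r = 0.1262 m, L = 0.3872 m, θ = 151.3°: the bracketed kinematic factor |dx/dθ| = 0.043062 m.
ω = v/|dx/dθ| = 1.26/0.043062 = 29.26 rad/s.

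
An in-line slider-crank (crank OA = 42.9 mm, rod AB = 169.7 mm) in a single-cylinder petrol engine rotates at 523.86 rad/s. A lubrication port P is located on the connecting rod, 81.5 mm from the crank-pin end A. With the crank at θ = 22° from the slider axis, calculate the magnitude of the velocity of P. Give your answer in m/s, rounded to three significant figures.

14.3

ω = 523.9 rad/s.  Crank-pin speed |V_A| = rω = 22.474 m/s, perpendicular to OA.
Rod angle: sinφ = −(r/L) sinθ ⇒ φ = -5.434°; ω_rod = −rω cosθ/√(L²−r²sin²θ) = -123.34 rad/s.
V_P = V_A + ω_rod × AP, with AP = 0.0815 m along the rod.
Components: V_Px = −rω sinθ − a·ω_rod·sinφ = -9.3707 m/s;  V_Py = rω cosθ + a·ω_rod·cosφ = +10.83 m/s.
|V_P| = √(V_Px² + V_Py²) = 14.321 m/s.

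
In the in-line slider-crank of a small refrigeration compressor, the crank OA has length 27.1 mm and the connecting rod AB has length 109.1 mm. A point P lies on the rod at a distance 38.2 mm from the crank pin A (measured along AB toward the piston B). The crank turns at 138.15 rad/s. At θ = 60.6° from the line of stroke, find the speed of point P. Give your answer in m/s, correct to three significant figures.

3.61

ω = 138.2 rad/s.  Crank-pin speed |V_A| = rω = 3.7439 m/s, perpendicular to OA.
Rod angle: sinφ = −(r/L) sinθ ⇒ φ = -12.498°; ω_rod = −rω cosθ/√(L²−r²sin²θ) = -17.255 rad/s.
V_P = V_A + ω_rod × AP, with AP = 0.0382 m along the rod.
Components: V_Px = −rω sinθ − a·ω_rod·sinφ = -3.4043 m/s;  V_Py = rω cosθ + a·ω_rod·cosφ = +1.1944 m/s.
|V_P| = √(V_Px² + V_Py²) = 3.6078 m/s.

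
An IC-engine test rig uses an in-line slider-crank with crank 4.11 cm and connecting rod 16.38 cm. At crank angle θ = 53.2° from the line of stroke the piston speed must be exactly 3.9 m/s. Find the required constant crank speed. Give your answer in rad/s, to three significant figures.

103

For an in-line slider-crank, |v_piston| = rω|sinθ|·[1 + r cosθ/√(L² − r² sin²θ)].
With r = 0.0411 m, L = 0.1638 m, θ = 53.2°: the bracketed kinematic factor |dx/dθ| = 0.03796 m.
ω = v/|dx/dθ| = 3.9/0.03796 = 102.74 rad/s.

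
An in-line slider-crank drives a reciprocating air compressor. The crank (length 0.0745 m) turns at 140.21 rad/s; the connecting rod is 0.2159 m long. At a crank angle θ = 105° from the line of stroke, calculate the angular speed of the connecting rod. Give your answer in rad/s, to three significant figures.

ω = 140.2 rad/s
The rod makes angle φ with the slider axis where L sinφ = r sinθ; differentiating, L cosφ·φ̇ = r ω cosθ.
L cosφ = √(L² − r² sin²θ) = 0.20355 m.
|ω_rod| = r ω |cosθ| / √(L² − r² sin²θ) = 0.0745·140.2·0.25882/0.20355 = 13.282 rad/s.

13.3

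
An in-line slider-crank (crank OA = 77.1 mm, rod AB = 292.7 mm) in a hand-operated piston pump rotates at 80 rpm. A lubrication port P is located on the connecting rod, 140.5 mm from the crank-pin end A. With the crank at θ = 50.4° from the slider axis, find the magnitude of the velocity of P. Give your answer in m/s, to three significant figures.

0.580

ω = 8.378 rad/s.  Crank-pin speed |V_A| = rω = 0.64591 m/s, perpendicular to OA.
Rod angle: sinφ = −(r/L) sinθ ⇒ φ = -11.710°; ω_rod = −rω cosθ/√(L²−r²sin²θ) = -1.4365 rad/s.
V_P = V_A + ω_rod × AP, with AP = 0.1405 m along the rod.
Components: V_Px = −rω sinθ − a·ω_rod·sinφ = -0.53865 m/s;  V_Py = rω cosθ + a·ω_rod·cosφ = +0.21409 m/s.
|V_P| = √(V_Px² + V_Py²) = 0.57963 m/s.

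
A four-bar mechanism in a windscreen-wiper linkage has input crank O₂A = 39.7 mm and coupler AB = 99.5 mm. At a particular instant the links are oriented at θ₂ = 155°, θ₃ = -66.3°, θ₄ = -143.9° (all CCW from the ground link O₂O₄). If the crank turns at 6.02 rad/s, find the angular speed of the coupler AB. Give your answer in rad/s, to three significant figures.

2.15

ω₂ = 6.02 rad/s
Differentiating the loop-closure r₂e^{iθ₂}+r₃e^{iθ₃}=r₁+r₄e^{iθ₄} gives r₂ω₂e^{iθ₂}+r₃ω₃e^{iθ₃}=r₄ω₄e^{iθ₄}.
Eliminating the other unknown: ω₃ = r₂ω₂ sin(θ₄−θ₂) / [r₃ sin(θ₃−θ₄)].
Numerator sine = +0.87546; denominator sine = +0.97667.
Result = 0.0397·6.02·(+0.87546) / (0.0995·(+0.97667)) = +2.153 rad/s; magnitude 2.153 rad/s.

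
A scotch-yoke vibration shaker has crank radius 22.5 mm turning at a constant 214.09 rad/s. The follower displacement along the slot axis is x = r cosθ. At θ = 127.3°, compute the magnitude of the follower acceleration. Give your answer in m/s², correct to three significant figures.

625

ω = 214.1 rad/s
x = r cosθ ⇒ ẍ = −rω² cosθ (ω constant).
|a| = rω²|cosθ| = 0.0225·(214.1)²·|cos 127.3°| = 624.94 m/s².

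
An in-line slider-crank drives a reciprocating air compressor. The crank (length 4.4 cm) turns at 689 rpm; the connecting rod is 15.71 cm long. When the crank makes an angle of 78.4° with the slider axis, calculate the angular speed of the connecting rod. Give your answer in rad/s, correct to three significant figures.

ω = 72.15 rad/s (converted from 689 rpm).
The rod makes angle φ with the slider axis where L sinφ = r sinθ; differentiating, L cosφ·φ̇ = r ω cosθ.
L cosφ = √(L² − r² sin²θ) = 0.15107 m.
|ω_rod| = r ω |cosθ| / √(L² − r² sin²θ) = 0.044·72.15·0.20108/0.15107 = 4.2255 rad/s.

4.23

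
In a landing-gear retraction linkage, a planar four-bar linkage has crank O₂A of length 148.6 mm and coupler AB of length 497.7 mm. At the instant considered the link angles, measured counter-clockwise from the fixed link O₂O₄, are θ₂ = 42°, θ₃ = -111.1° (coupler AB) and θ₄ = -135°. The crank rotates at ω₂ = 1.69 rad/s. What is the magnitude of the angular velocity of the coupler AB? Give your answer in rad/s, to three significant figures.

0.0652

ω₂ = 1.69 rad/s
Differentiating the loop-closure r₂e^{iθ₂}+r₃e^{iθ₃}=r₁+r₄e^{iθ₄} gives r₂ω₂e^{iθ₂}+r₃ω₃e^{iθ₃}=r₄ω₄e^{iθ₄}.
Eliminating the other unknown: ω₃ = r₂ω₂ sin(θ₄−θ₂) / [r₃ sin(θ₃−θ₄)].
Numerator sine = -0.05234; denominator sine = +0.40514.
Result = 0.1486·1.69·(-0.05234) / (0.4977·(+0.40514)) = -0.065183 rad/s; magnitude 0.065183 rad/s.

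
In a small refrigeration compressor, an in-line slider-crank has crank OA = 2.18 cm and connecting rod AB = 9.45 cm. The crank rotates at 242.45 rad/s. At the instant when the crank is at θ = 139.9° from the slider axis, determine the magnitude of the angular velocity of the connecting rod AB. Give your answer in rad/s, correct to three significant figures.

43.3

ω = 242.4 rad/s
The rod makes angle φ with the slider axis where L sinφ = r sinθ; differentiating, L cosφ·φ̇ = r ω cosθ.
L cosφ = √(L² − r² sin²θ) = 0.093451 m.
|ω_rod| = r ω |cosθ| / √(L² − r² sin²θ) = 0.0218·242.4·0.76492/0.093451 = 43.263 rad/s.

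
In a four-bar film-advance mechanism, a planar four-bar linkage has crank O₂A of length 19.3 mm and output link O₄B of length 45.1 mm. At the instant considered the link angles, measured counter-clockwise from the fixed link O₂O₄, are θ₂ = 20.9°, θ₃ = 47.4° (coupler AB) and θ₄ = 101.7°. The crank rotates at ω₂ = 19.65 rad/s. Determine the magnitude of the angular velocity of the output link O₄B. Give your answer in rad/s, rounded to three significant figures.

4.62

ω₂ = 19.65 rad/s
Differentiating the loop-closure r₂e^{iθ₂}+r₃e^{iθ₃}=r₁+r₄e^{iθ₄} gives r₂ω₂e^{iθ₂}+r₃ω₃e^{iθ₃}=r₄ω₄e^{iθ₄}.
Eliminating the other unknown: ω₄ = r₂ω₂ sin(θ₂−θ₃) / [r₄ sin(θ₄−θ₃)].
Numerator sine = -0.44620; denominator sine = +0.81208.
Result = 0.0193·19.65·(-0.44620) / (0.0451·(+0.81208)) = -4.6203 rad/s; magnitude 4.6203 rad/s.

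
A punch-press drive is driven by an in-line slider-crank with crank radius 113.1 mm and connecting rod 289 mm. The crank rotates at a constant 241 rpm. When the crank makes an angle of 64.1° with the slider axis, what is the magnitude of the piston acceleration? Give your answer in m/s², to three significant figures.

13.7

ω = 2π·241/60 = 25.24 rad/s
x(θ) = r cosθ + √(L² − r² sin²θ); with ω constant, a = ω²·d²x/dθ².
d²x/dθ² = −r cosθ − r²(cos2θ)/√u − r⁴ sin²2θ/(4u^{3/2}),  u = L² − r² sin²θ = 0.07317 m².
Substituting r = 0.1131 m, L = 0.289 m, θ = 64.1°: d²x/dθ² = -0.021435 m.
a = ω²·d²x/dθ² = (25.24)²·(-0.021435) = -13.652 m/s²;  |a| = 13.652 m/s².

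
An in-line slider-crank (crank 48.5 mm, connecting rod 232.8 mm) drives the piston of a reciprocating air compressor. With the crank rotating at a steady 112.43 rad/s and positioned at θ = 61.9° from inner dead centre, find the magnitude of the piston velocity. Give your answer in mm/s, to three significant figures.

5290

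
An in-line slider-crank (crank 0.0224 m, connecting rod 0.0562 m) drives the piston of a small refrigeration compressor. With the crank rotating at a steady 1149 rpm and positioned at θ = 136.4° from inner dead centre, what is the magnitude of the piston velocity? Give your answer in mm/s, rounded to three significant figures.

1300

ω = 2π·1149/60 = 120.3 rad/s
For an in-line slider-crank, x = r cosθ + √(L² − r² sin²θ), so v = −rω sinθ·[1 + r cosθ/√(L² − r² sin²θ)].
With r = 0.0224 m, L = 0.0562 m, θ = 136.4°: √(L² − r² sin²θ) = 0.054035 m.
v = −0.0224·120.3·0.68962·[1 + 0.0224·-0.72417/0.054035] = -1.3007 m/s.
|v| = 1.3007 m/s = 1300.7 mm/s.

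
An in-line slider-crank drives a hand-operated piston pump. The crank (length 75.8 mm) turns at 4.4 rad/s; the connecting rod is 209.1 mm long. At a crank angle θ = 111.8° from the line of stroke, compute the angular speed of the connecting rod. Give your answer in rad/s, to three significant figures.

ω = 4.4 rad/s
The rod makes angle φ with the slider axis where L sinφ = r sinθ; differentiating, L cosφ·φ̇ = r ω cosθ.
L cosφ = √(L² − r² sin²θ) = 0.1969 m.
|ω_rod| = r ω |cosθ| / √(L² − r² sin²θ) = 0.0758·4.4·0.37137/0.1969 = 0.62904 rad/s.

0.629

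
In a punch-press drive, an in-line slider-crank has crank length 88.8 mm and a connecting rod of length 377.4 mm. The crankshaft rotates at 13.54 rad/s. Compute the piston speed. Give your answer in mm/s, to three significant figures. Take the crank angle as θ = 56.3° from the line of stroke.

1130

ω = 13.54 rad/s
For an in-line slider-crank, x = r cosθ + √(L² − r² sin²θ), so v = −rω sinθ·[1 + r cosθ/√(L² − r² sin²θ)].
With r = 0.0888 m, L = 0.3774 m, θ = 56.3°: √(L² − r² sin²θ) = 0.3701 m.
v = −0.0888·13.54·0.83195·[1 + 0.0888·0.55484/0.3701] = -1.1335 m/s.
|v| = 1.1335 m/s = 1133.5 mm/s.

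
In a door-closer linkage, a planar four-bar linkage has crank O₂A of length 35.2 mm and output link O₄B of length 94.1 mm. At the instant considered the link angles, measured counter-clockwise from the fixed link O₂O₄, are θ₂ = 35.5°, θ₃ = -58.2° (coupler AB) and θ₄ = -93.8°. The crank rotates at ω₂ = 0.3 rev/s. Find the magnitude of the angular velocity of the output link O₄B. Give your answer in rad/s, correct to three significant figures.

ω₂ = 1.885 rad/s (from 0.3 rev/s).
Differentiating the loop-closure r₂e^{iθ₂}+r₃e^{iθ₃}=r₁+r₄e^{iθ₄} gives r₂ω₂e^{iθ₂}+r₃ω₃e^{iθ₃}=r₄ω₄e^{iθ₄}.
Eliminating the other unknown: ω₄ = r₂ω₂ sin(θ₂−θ₃) / [r₄ sin(θ₄−θ₃)].
Numerator sine = +0.99792; denominator sine = -0.58212.
Result = 0.0352·1.885·(+0.99792) / (0.0941·(-0.58212)) = -1.2087 rad/s; magnitude 1.2087 rad/s.

1.21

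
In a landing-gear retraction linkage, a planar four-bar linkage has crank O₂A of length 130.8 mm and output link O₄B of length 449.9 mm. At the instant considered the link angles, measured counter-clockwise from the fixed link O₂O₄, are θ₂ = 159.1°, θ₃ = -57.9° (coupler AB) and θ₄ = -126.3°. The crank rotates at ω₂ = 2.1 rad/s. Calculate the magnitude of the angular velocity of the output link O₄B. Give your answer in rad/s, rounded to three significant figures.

ω₂ = 2.1 rad/s
Differentiating the loop-closure r₂e^{iθ₂}+r₃e^{iθ₃}=r₁+r₄e^{iθ₄} gives r₂ω₂e^{iθ₂}+r₃ω₃e^{iθ₃}=r₄ω₄e^{iθ₄}.
Eliminating the other unknown: ω₄ = r₂ω₂ sin(θ₂−θ₃) / [r₄ sin(θ₄−θ₃)].
Numerator sine = -0.60182; denominator sine = -0.92978.
Result = 0.1308·2.1·(-0.60182) / (0.4499·(-0.92978)) = +0.39518 rad/s; magnitude 0.39518 rad/s.

0.395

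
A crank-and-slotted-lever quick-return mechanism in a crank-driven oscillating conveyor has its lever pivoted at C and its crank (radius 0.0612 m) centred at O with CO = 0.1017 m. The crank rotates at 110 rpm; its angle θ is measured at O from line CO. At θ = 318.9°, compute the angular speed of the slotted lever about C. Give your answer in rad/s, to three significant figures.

ω = 11.52 rad/s (from 110 rpm).
Crank pin A relative to C: A = (d + r cosθ, r sinθ); lever angle φ = atan2(r sinθ, d + r cosθ).
Differentiating tanφ: φ̇ = rω(d cosθ + r)/(d² + r² + 2dr cosθ).
d² + r² + 2dr cosθ = |CA|² = 0.0234687 m²;  d cosθ + r = +0.13784 m.
|ω_lever| = |0.0612·11.52·+0.13784| / 0.0234687 = 4.1405 rad/s.

4.14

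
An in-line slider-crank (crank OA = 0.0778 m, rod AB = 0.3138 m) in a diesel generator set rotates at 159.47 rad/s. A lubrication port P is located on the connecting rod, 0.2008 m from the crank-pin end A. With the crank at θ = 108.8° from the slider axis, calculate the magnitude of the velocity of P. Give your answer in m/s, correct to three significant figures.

11.2

ω = 159.5 rad/s.  Crank-pin speed |V_A| = rω = 12.407 m/s, perpendicular to OA.
Rod angle: sinφ = −(r/L) sinθ ⇒ φ = -13.574°; ω_rod = −rω cosθ/√(L²−r²sin²θ) = +13.108 rad/s.
V_P = V_A + ω_rod × AP, with AP = 0.2008 m along the rod.
Components: V_Px = −rω sinθ − a·ω_rod·sinφ = -11.127 m/s;  V_Py = rω cosθ + a·ω_rod·cosφ = -1.4398 m/s.
|V_P| = √(V_Px² + V_Py²) = 11.22 m/s.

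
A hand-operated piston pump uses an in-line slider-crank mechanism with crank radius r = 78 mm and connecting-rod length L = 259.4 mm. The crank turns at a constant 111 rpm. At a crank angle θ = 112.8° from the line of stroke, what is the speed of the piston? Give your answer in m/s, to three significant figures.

ω = 2π·111/60 = 11.62 rad/s
For an in-line slider-crank, x = r cosθ + √(L² − r² sin²θ), so v = −rω sinθ·[1 + r cosθ/√(L² − r² sin²θ)].
With r = 0.078 m, L = 0.2594 m, θ = 112.8°: √(L² − r² sin²θ) = 0.24923 m.
v = −0.078·11.62·0.92186·[1 + 0.078·-0.38752/0.24923] = -0.73445 m/s.
|v| = 0.73445 m/s.

0.734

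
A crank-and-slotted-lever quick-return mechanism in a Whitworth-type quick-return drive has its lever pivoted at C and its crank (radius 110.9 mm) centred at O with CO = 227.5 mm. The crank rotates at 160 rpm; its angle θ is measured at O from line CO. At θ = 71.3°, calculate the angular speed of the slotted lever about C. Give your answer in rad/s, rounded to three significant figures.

ω = 16.76 rad/s (from 160 rpm).
Crank pin A relative to C: A = (d + r cosθ, r sinθ); lever angle φ = atan2(r sinθ, d + r cosθ).
Differentiating tanφ: φ̇ = rω(d cosθ + r)/(d² + r² + 2dr cosθ).
d² + r² + 2dr cosθ = |CA|² = 0.080233 m²;  d cosθ + r = +0.18384 m.
|ω_lever| = |0.1109·16.76·+0.18384| / 0.080233 = 4.2576 rad/s.

4.26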